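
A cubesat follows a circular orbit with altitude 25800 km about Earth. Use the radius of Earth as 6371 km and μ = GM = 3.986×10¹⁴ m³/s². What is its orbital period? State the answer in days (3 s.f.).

r = 6371 + 25800 = 32171 km = 3.2171×10⁷ m.
Kepler's third law: T = 2π√(r³/μ) = 2π√((3.217×10⁷)³ / 3.986×10¹⁴).
r³/μ = 8.353×10⁷ s², so T = 2π × 9.140×10³ = 5.743×10⁴ s.
Converting: 5.743×10⁴ s ÷ 86400 = 0.6647 days.

T ≈ 0.665 days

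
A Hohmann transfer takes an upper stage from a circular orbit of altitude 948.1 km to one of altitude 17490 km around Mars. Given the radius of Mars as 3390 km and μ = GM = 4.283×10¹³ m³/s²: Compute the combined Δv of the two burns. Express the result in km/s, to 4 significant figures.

Δv_total ≈ 1.493 km/s

r₁ = 3390 + 948.1 = 4338.1 km = 4.3381×10⁶ m.
r₂ = 3390 + 17490 = 20880 km = 2.0880×10⁷ m.
Transfer ellipse a_t = (r₁ + r₂)/2 = 1.261×10⁷ m.
At r₁: circular v_c1 = √(μ/r₁) = 3142 m/s; transfer-periapsis v_p = √[μ(2/r₁ − 1/a_t)] = 4043 m/s.
Δv₁ = v_p − v_c1 = 901.3 m/s.
At r₂: circular v_c2 = √(μ/r₂) = 1432 m/s; transfer-apoapsis v_a = √[μ(2/r₂ − 1/a_t)] = 840.1 m/s.
Δv₂ = v_c2 − v_a = 592.1 m/s.
Total Δv = Δv₁ + Δv₂ = 1493 m/s = 1.493 km/s.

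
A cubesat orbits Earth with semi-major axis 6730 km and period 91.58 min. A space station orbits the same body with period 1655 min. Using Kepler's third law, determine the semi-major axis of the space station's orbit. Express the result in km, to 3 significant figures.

a₂ ≈ 46300 km

Kepler's third law: a³ ∝ T², so a₂ = a₁ (T₂/T₁)^(2/3).
T₂/T₁ = 18.07, (T₂/T₁)^(2/3) = 6.886.
a₂ = 6730 × 6.886 = 46350 km.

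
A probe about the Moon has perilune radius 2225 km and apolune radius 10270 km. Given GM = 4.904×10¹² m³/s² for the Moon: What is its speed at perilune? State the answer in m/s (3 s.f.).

v ≈ 1900 m/s

Semi-major axis a = (r_p + r_a)/2 = 6247.5 km = 6.248×10⁶ m.
Vis-viva: v² = μ(2/r − 1/a) = 4.904×10¹² × (8.989×10⁻⁷ − 1.601×10⁻⁷) = 3.623×10⁶ m²/s².
v = 1903 m/s.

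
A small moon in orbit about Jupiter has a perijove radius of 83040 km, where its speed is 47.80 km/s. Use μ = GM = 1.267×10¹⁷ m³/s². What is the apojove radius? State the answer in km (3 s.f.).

apojove radius ≈ 2.47×10⁵ km

r_p = 8.304×10⁷ m.
Specific energy ε = v²/2 − μ/r = -3.834×10⁸ J/kg, so a = −μ/(2ε) = 1.653×10⁸ m.
The apsides satisfy r_p + r_a = 2a, so the apojove radius is 2a − r_p = 2.475×10⁸ m = 2.4747×10⁵ km.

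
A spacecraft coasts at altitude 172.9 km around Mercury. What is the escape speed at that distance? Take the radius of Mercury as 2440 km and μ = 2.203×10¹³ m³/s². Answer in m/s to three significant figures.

r = 2440 + 172.9 = 2612.9 km = 2.6129×10⁶ m.
Escape speed v_esc = √(2μ/r) = √(2 × 2.203×10¹³ / 2.613×10⁶) = √(1.686×10⁷) = 4106 m/s.

v_esc ≈ 4110 m/s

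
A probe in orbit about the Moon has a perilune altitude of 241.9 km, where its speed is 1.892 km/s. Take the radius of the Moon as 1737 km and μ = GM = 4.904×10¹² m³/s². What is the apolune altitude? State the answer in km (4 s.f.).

r_p = 1737 + 241.9 = 1978.9 km = 1.979×10⁶ m.
Specific energy ε = v²/2 − μ/r = -6.883×10⁵ J/kg, so a = −μ/(2ε) = 3.562×10⁶ m.
The apsides satisfy r_p + r_a = 2a, so the apolune radius is 2a − r_p = 5.146×10⁶ m = 5145.8 km.
Apolune altitude = 5145.8 − 1737 = 3408.8 km.

apolune altitude ≈ 3409 km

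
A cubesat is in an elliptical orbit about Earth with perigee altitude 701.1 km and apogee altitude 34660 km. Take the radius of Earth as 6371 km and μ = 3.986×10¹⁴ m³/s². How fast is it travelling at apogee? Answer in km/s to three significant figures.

v ≈ 1.69 km/s

r_p = 6371 + 701.1 = 7072.1 km = 7.0721×10⁶ m.
r_a = 6371 + 34660 = 41031 km = 4.1031×10⁷ m.
Semi-major axis a = (r_p + r_a)/2 = 24052 km = 2.405×10⁷ m.
Vis-viva: v² = μ(2/r − 1/a) = 3.986×10¹⁴ × (4.874×10⁻⁸ − 4.158×10⁻⁸) = 2.856×10⁶ m²/s².
v = 1690 m/s = 1.690 km/s.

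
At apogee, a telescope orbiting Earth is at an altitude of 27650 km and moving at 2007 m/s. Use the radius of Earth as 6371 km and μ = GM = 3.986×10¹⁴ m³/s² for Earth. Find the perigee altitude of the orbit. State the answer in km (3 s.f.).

perigee altitude ≈ 691 km

r_a = 6371 + 27650 = 34021 km = 3.402×10⁷ m.
Specific energy ε = v²/2 − μ/r = -9.702×10⁶ J/kg, so a = −μ/(2ε) = 2.054×10⁷ m.
The apsides satisfy r_p + r_a = 2a, so the perigee radius is 2a − r_a = 7.062×10⁶ m = 7062.2 km.
Perigee altitude = 7062.2 − 6371 = 691.18 km.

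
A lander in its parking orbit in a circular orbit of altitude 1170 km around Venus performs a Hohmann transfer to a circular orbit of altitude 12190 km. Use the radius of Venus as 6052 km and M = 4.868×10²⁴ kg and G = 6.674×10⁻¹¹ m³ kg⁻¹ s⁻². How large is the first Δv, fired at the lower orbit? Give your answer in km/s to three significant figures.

Δv ≈ 1.32 km/s

μ = GM = 6.674×10⁻¹¹ × 4.868×10²⁴ = 3.249×10¹⁴ m³/s².
r₁ = 6052 + 1170 = 7222.0 km = 7.2220×10⁶ m.
r₂ = 6052 + 12190 = 18242 km = 1.8242×10⁷ m.
Transfer ellipse a_t = (r₁ + r₂)/2 = 1.273×10⁷ m.
At r₁: circular v_c1 = √(μ/r₁) = 6707 m/s; transfer-periapsis v_p = √[μ(2/r₁ − 1/a_t)] = 8028 m/s.
Δv₁ = v_p − v_c1 = 1321 m/s.
= 1.321 km/s.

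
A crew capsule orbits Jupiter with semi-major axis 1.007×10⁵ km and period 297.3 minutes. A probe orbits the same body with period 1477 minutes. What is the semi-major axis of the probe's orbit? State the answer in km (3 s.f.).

Kepler's third law: a³ ∝ T², so a₂ = a₁ (T₂/T₁)^(2/3).
T₂/T₁ = 4.968, (T₂/T₁)^(2/3) = 2.912.
a₂ = 1.007×10⁵ × 2.912 = 2.932×10⁵ km.

a₂ ≈ 2.93×10⁵ km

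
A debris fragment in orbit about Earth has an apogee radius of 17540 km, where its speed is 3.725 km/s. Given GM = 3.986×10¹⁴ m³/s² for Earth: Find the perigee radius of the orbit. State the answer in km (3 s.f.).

r_a = 1.754×10⁷ m.
Specific energy ε = v²/2 − μ/r = -1.579×10⁷ J/kg, so a = −μ/(2ε) = 1.262×10⁷ m.
The apsides satisfy r_p + r_a = 2a, so the perigee radius is 2a − r_a = 7.708×10⁶ m = 7708.0 km.

perigee radius ≈ 7710 km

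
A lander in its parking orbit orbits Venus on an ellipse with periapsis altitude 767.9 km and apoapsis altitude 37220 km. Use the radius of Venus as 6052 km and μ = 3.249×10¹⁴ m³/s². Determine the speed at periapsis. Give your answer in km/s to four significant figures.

v ≈ 9.072 km/s

r_p = 6052 + 767.9 = 6819.9 km = 6.8199×10⁶ m.
r_a = 6052 + 37220 = 43272 km = 4.3272×10⁷ m.
Semi-major axis a = (r_p + r_a)/2 = 25046 km = 2.505×10⁷ m.
Vis-viva: v² = μ(2/r − 1/a) = 3.249×10¹⁴ × (2.933×10⁻⁷ − 3.993×10⁻⁸) = 8.231×10⁷ m²/s².
v = 9072 m/s = 9.072 km/s.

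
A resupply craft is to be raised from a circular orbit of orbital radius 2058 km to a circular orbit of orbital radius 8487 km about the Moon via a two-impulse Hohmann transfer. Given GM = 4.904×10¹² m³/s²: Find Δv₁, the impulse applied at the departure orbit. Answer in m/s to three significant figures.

r₁ = 2058 km = 2.058×10⁶ m.
r₂ = 8487 km = 8.487×10⁶ m.
Transfer ellipse a_t = (r₁ + r₂)/2 = 5.272×10⁶ m.
At r₁: circular v_c1 = √(μ/r₁) = 1544 m/s; transfer-perilune v_p = √[μ(2/r₁ − 1/a_t)] = 1958 m/s.
Δv₁ = v_p − v_c1 = 414.8 m/s.

Δv ≈ 415 m/s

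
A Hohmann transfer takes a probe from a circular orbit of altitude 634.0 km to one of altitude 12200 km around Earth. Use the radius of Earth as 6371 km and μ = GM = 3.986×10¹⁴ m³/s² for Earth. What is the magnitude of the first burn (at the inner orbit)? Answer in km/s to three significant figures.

Δv ≈ 1.55 km/s

r₁ = 6371 + 634.0 = 7005.0 km = 7.0050×10⁶ m.
r₂ = 6371 + 12200 = 18571 km = 1.8571×10⁷ m.
Transfer ellipse a_t = (r₁ + r₂)/2 = 1.279×10⁷ m.
At r₁: circular v_c1 = √(μ/r₁) = 7543 m/s; transfer-perigee v_p = √[μ(2/r₁ − 1/a_t)] = 9090 m/s.
Δv₁ = v_p − v_c1 = 1547 m/s.
= 1.547 km/s.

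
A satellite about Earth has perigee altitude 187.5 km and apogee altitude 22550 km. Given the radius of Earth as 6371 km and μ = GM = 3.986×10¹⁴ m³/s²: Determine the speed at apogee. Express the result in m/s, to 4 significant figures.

r_p = 6371 + 187.5 = 6558.5 km = 6.5585×10⁶ m.
r_a = 6371 + 22550 = 28921 km = 2.8921×10⁷ m.
Semi-major axis a = (r_p + r_a)/2 = 17740 km = 1.774×10⁷ m.
Vis-viva: v² = μ(2/r − 1/a) = 3.986×10¹⁴ × (6.915×10⁻⁸ − 5.637×10⁻⁸) = 5.095×10⁶ m²/s².
v = 2257 m/s.

v ≈ 2257 m/s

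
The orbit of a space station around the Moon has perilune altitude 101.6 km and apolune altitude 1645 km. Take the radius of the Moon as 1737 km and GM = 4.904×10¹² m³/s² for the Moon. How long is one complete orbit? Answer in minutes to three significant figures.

r_p = 1737 + 101.6 = 1838.6 km = 1.8386×10⁶ m.
r_a = 1737 + 1645 = 3382.0 km = 3.3820×10⁶ m.
Semi-major axis a = (r_p + r_a)/2 = (1838.6 + 3382.0)/2 = 2610.3 km = 2.610×10⁶ m.
By Kepler's third law T = 2π√(a³/μ) = 2π × 1.904×10³ = 1.197×10⁴ s.
= 199.4 minutes.

T ≈ 199 minutes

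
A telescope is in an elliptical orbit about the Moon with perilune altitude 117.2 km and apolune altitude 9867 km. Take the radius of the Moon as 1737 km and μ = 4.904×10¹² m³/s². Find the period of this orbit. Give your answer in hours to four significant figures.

r_p = 1737 + 117.2 = 1854.2 km = 1.8542×10⁶ m.
r_a = 1737 + 9867 = 11604 km = 1.1604×10⁷ m.
Semi-major axis a = (r_p + r_a)/2 = (1854.2 + 11604)/2 = 6729.1 km = 6.729×10⁶ m.
By Kepler's third law T = 2π√(a³/μ) = 2π × 7.882×10³ = 4.953×10⁴ s.
= 13.76 hours.

T ≈ 13.76 hours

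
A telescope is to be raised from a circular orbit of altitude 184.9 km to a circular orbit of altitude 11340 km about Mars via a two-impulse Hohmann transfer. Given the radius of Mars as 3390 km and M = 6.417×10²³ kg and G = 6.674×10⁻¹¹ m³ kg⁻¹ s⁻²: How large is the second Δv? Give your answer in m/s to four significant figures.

μ = GM = 6.674×10⁻¹¹ × 6.417×10²³ = 4.283×10¹³ m³/s².
r₁ = 3390 + 184.9 = 3574.9 km = 3.5749×10⁶ m.
r₂ = 3390 + 11340 = 14730 km = 1.4730×10⁷ m.
Transfer ellipse a_t = (r₁ + r₂)/2 = 9.152×10⁶ m.
At r₁: circular v_c1 = √(μ/r₁) = 3461 m/s; transfer-periapsis v_p = √[μ(2/r₁ − 1/a_t)] = 4391 m/s.
At r₂: circular v_c2 = √(μ/r₂) = 1705 m/s; transfer-apoapsis v_a = √[μ(2/r₂ − 1/a_t)] = 1066 m/s.
Δv₂ = v_c2 − v_a = 639.5 m/s.

Δv ≈ 639.5 m/s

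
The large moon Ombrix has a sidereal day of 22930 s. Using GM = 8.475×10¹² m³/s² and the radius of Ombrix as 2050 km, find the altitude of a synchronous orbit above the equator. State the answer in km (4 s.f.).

h_sync ≈ 2783 km

A synchronous orbit has period T, so by Kepler's third law a = (μT²/4π²)^(1/3).
μT²/4π² = 8.475×10¹² × (2.293×10⁴)² / 39.48 = 1.129×10²⁰ m³.
a = 4.833×10⁶ m = 4832.8 km.
Altitude h = a − R = 4832.8 − 2050 = 2782.8 km.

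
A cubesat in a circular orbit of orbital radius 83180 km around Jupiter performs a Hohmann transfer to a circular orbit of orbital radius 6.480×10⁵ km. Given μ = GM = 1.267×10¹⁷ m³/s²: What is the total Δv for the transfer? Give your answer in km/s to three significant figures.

Δv_total ≈ 20.2 km/s

r₁ = 83180 km = 8.318×10⁷ m.
r₂ = 6.480×10⁵ km = 6.480×10⁸ m.
Transfer ellipse a_t = (r₁ + r₂)/2 = 3.656×10⁸ m.
At r₁: circular v_c1 = √(μ/r₁) = 39030 m/s; transfer-perijove v_p = √[μ(2/r₁ − 1/a_t)] = 51960 m/s.
Δv₁ = v_p − v_c1 = 12930 m/s.
At r₂: circular v_c2 = √(μ/r₂) = 13980 m/s; transfer-apojove v_a = √[μ(2/r₂ − 1/a_t)] = 6670 m/s.
Δv₂ = v_c2 − v_a = 7313 m/s.
Total Δv = Δv₁ + Δv₂ = 20240 m/s = 20.24 km/s.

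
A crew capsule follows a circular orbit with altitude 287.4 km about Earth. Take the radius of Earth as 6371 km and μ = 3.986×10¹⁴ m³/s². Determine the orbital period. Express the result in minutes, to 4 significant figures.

r = 6371 + 287.4 = 6658.4 km = 6.6584×10⁶ m.
Kepler's third law: T = 2π√(r³/μ) = 2π√((6.658×10⁶)³ / 3.986×10¹⁴).
r³/μ = 7.406×10⁵ s², so T = 2π × 8.606×10² = 5.407×10³ s.
Converting: 5.407×10³ s ÷ 60.00 = 90.12 minutes.

T ≈ 90.12 minutes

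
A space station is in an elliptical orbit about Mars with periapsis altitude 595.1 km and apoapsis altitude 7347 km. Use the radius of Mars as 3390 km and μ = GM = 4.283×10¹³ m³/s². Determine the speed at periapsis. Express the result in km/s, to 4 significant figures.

r_p = 3390 + 595.1 = 3985.1 km = 3.9851×10⁶ m.
r_a = 3390 + 7347 = 10737 km = 1.0737×10⁷ m.
Semi-major axis a = (r_p + r_a)/2 = 7361.1 km = 7.361×10⁶ m.
Vis-viva: v² = μ(2/r − 1/a) = 4.283×10¹³ × (5.019×10⁻⁷ − 1.359×10⁻⁷) = 1.568×10⁷ m²/s².
v = 3959 m/s = 3.959 km/s.

v ≈ 3.959 km/s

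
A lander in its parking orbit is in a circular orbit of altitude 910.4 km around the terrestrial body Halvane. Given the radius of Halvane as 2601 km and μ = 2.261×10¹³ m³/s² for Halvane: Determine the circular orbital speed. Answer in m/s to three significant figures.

r = 2601 + 910.4 = 3511.4 km = 3.5114×10⁶ m.
For a circular orbit v = √(μ/r) = √(2.261×10¹³ / 3.511×10⁶) = √(6.439×10⁶) = 2538 m/s.

v ≈ 2540 m/s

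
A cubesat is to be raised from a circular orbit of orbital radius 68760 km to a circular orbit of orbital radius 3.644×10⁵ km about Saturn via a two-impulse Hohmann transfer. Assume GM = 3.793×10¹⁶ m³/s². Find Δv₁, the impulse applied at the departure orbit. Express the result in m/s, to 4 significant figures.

Δv ≈ 6978 m/s

r₁ = 68760 km = 6.876×10⁷ m.
r₂ = 3.644×10⁵ km = 3.644×10⁸ m.
Transfer ellipse a_t = (r₁ + r₂)/2 = 2.166×10⁸ m.
At r₁: circular v_c1 = √(μ/r₁) = 23490 m/s; transfer-perikrone v_p = √[μ(2/r₁ − 1/a_t)] = 30470 m/s.
Δv₁ = v_p − v_c1 = 6978 m/s.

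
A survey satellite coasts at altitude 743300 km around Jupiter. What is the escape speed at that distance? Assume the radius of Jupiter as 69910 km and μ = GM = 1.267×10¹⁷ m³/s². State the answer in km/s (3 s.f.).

r = 69910 + 743300 = 813210 km = 8.1321×10⁸ m.
Escape speed v_esc = √(2μ/r) = √(2 × 1.267×10¹⁷ / 8.132×10⁸) = √(3.116×10⁸) = 17650 m/s.
= 17.65 km/s.

v_esc ≈ 17.7 km/s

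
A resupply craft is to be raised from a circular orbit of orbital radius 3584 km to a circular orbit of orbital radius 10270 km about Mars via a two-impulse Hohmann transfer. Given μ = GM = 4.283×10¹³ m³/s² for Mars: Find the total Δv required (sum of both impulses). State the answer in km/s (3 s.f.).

Δv_total ≈ 1.33 km/s

r₁ = 3584 km = 3.584×10⁶ m.
r₂ = 10270 km = 1.027×10⁷ m.
Transfer ellipse a_t = (r₁ + r₂)/2 = 6.927×10⁶ m.
At r₁: circular v_c1 = √(μ/r₁) = 3457 m/s; transfer-periapsis v_p = √[μ(2/r₁ − 1/a_t)] = 4209 m/s.
Δv₁ = v_p − v_c1 = 752.3 m/s.
At r₂: circular v_c2 = √(μ/r₂) = 2042 m/s; transfer-apoapsis v_a = √[μ(2/r₂ − 1/a_t)] = 1469 m/s.
Δv₂ = v_c2 − v_a = 573.2 m/s.
Total Δv = Δv₁ + Δv₂ = 1326 m/s = 1.326 km/s.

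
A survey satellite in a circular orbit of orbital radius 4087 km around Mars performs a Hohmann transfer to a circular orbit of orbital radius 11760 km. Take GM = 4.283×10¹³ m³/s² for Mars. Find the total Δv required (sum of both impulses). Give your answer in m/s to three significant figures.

Δv_total ≈ 1240 m/s

r₁ = 4087 km = 4.087×10⁶ m.
r₂ = 11760 km = 1.176×10⁷ m.
Transfer ellipse a_t = (r₁ + r₂)/2 = 7.924×10⁶ m.
At r₁: circular v_c1 = √(μ/r₁) = 3237 m/s; transfer-periapsis v_p = √[μ(2/r₁ − 1/a_t)] = 3944 m/s.
Δv₁ = v_p − v_c1 = 706.6 m/s.
At r₂: circular v_c2 = √(μ/r₂) = 1908 m/s; transfer-apoapsis v_a = √[μ(2/r₂ − 1/a_t)] = 1371 m/s.
Δv₂ = v_c2 − v_a = 537.8 m/s.
Total Δv = Δv₁ + Δv₂ = 1244 m/s.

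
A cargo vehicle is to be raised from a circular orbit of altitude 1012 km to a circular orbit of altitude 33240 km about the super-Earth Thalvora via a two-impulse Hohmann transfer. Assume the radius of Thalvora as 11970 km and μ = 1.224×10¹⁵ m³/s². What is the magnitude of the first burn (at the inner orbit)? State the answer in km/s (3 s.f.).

r₁ = 11970 + 1012 = 12982 km = 1.2982×10⁷ m.
r₂ = 11970 + 33240 = 45210 km = 4.5210×10⁷ m.
Transfer ellipse a_t = (r₁ + r₂)/2 = 2.910×10⁷ m.
At r₁: circular v_c1 = √(μ/r₁) = 9710 m/s; transfer-periapsis v_p = √[μ(2/r₁ − 1/a_t)] = 12100 m/s.
Δv₁ = v_p − v_c1 = 2394 m/s.
= 2.394 km/s.

Δv ≈ 2.39 km/s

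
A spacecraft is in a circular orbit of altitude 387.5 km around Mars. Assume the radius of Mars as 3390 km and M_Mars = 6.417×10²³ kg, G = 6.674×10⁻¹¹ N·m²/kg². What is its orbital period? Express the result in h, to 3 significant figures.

T ≈ 1.96 h

μ = GM = 6.674×10⁻¹¹ × 6.417×10²³ = 4.283×10¹³ m³/s².
r = 3390 + 387.5 = 3777.5 km = 3.7775×10⁶ m.
Kepler's third law: T = 2π√(r³/μ) = 2π√((3.778×10⁶)³ / 4.283×10¹³).
r³/μ = 1.259×10⁶ s², so T = 2π × 1.122×10³ = 7.049×10³ s.
Converting: 7.049×10³ s ÷ 3600 = 1.958 h.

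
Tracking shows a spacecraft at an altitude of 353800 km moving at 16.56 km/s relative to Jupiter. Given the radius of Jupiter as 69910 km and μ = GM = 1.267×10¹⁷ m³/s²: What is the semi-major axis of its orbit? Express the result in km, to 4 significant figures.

a ≈ 3.913×10⁵ km

r = 69910 + 353800 = 4.2371×10⁵ km = 4.237×10⁸ m.
Specific orbital energy ε = v²/2 − μ/r = (16560)²/2 − 1.267×10¹⁷/4.237×10⁸ = -1.619×10⁸ J/kg.
Since ε = −μ/(2a), a = −μ/(2ε) = 3.913×10⁸ m = 3.9127×10⁵ km.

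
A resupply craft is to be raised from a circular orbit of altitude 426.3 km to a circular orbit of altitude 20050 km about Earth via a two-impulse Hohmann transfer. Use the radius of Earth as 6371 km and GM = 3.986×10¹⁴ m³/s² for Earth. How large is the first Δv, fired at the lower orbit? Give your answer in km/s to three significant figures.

r₁ = 6371 + 426.3 = 6797.3 km = 6.7973×10⁶ m.
r₂ = 6371 + 20050 = 26421 km = 2.6421×10⁷ m.
Transfer ellipse a_t = (r₁ + r₂)/2 = 1.661×10⁷ m.
At r₁: circular v_c1 = √(μ/r₁) = 7658 m/s; transfer-perigee v_p = √[μ(2/r₁ − 1/a_t)] = 9658 m/s.
Δv₁ = v_p − v_c1 = 2001 m/s.
= 2.001 km/s.

Δv ≈ 2.00 km/s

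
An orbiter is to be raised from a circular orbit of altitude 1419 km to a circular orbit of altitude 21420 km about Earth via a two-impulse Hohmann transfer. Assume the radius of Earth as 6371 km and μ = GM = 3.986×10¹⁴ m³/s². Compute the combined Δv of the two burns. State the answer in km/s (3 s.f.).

Δv_total ≈ 3.07 km/s

r₁ = 6371 + 1419 = 7790.0 km = 7.7900×10⁶ m.
r₂ = 6371 + 21420 = 27791 km = 2.7791×10⁷ m.
Transfer ellipse a_t = (r₁ + r₂)/2 = 1.779×10⁷ m.
At r₁: circular v_c1 = √(μ/r₁) = 7153 m/s; transfer-perigee v_p = √[μ(2/r₁ − 1/a_t)] = 8940 m/s.
Δv₁ = v_p − v_c1 = 1787 m/s.
At r₂: circular v_c2 = √(μ/r₂) = 3787 m/s; transfer-apogee v_a = √[μ(2/r₂ − 1/a_t)] = 2506 m/s.
Δv₂ = v_c2 − v_a = 1281 m/s.
Total Δv = Δv₁ + Δv₂ = 3068 m/s = 3.068 km/s.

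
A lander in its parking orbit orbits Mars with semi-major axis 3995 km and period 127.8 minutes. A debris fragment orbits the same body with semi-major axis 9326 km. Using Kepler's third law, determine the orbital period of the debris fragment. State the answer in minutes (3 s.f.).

Kepler's third law: T² ∝ a³, so T₂ = T₁ (a₂/a₁)^(3/2).
a₂/a₁ = 2.334, (a₂/a₁)^(3/2) = 3.567.
T₂ = 127.8 × 3.567 = 455.8 minutes.

T₂ ≈ 456 minutes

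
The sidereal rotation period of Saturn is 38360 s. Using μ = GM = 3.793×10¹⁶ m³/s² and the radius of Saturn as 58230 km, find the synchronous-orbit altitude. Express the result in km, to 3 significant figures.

A synchronous orbit has period T, so by Kepler's third law a = (μT²/4π²)^(1/3).
μT²/4π² = 3.793×10¹⁶ × (3.836×10⁴)² / 39.48 = 1.414×10²⁴ m³.
a = 1.122×10⁸ m = 1.1223×10⁵ km.
Altitude h = a − R = 1.1223×10⁵ − 58230 = 54005 km.

h_sync ≈ 54000 km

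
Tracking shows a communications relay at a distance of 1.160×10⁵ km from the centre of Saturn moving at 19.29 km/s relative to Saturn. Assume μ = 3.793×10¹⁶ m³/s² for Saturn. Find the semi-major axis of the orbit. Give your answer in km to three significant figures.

a ≈ 1.35×10⁵ km

r = 1.160×10⁸ m.
Vis-viva rearranged: 1/a = 2/r − v²/μ = 1.724×10⁻⁸ − 9.810×10⁻⁹ = 7.431×10⁻⁹ m⁻¹.
a = 1.346×10⁸ m = 1.3457×10⁵ km.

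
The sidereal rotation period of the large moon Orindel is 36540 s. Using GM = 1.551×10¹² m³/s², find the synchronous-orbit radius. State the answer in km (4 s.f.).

r_sync ≈ 3743 km

A synchronous orbit has period T, so by Kepler's third law a = (μT²/4π²)^(1/3).
μT²/4π² = 1.551×10¹² × (3.654×10⁴)² / 39.48 = 5.246×10¹⁹ m³.
a = 3.743×10⁶ m = 3743.4 km.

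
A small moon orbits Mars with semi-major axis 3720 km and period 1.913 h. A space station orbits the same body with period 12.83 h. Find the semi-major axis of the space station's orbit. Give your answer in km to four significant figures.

Kepler's third law: a³ ∝ T², so a₂ = a₁ (T₂/T₁)^(2/3).
T₂/T₁ = 6.707, (T₂/T₁)^(2/3) = 3.556.
a₂ = 3720 × 3.556 = 13230 km.

a₂ ≈ 13230 km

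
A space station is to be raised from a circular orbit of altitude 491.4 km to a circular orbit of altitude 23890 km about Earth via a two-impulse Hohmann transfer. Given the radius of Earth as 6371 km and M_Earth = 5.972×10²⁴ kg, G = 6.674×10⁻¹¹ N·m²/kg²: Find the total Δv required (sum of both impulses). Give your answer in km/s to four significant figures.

μ = GM = 6.674×10⁻¹¹ × 5.972×10²⁴ = 3.986×10¹⁴ m³/s².
r₁ = 6371 + 491.4 = 6862.4 km = 6.8624×10⁶ m.
r₂ = 6371 + 23890 = 30261 km = 3.0261×10⁷ m.
Transfer ellipse a_t = (r₁ + r₂)/2 = 1.856×10⁷ m.
At r₁: circular v_c1 = √(μ/r₁) = 7621 m/s; transfer-perigee v_p = √[μ(2/r₁ − 1/a_t)] = 9731 m/s.
Δv₁ = v_p − v_c1 = 2110 m/s.
At r₂: circular v_c2 = √(μ/r₂) = 3629 m/s; transfer-apogee v_a = √[μ(2/r₂ − 1/a_t)] = 2207 m/s.
Δv₂ = v_c2 − v_a = 1423 m/s.
Total Δv = Δv₁ + Δv₂ = 3532 m/s = 3.532 km/s.

Δv_total ≈ 3.532 km/s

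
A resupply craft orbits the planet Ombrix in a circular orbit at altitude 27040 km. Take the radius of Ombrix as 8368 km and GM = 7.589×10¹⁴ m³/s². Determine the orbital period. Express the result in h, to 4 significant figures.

r = 8368 + 27040 = 35408 km = 3.5408×10⁷ m.
Kepler's third law: T = 2π√(r³/μ) = 2π√((3.541×10⁷)³ / 7.589×10¹⁴).
r³/μ = 5.850×10⁷ s², so T = 2π × 7.648×10³ = 4.806×10⁴ s.
Converting: 4.806×10⁴ s ÷ 3600 = 13.35 h.

T ≈ 13.35 h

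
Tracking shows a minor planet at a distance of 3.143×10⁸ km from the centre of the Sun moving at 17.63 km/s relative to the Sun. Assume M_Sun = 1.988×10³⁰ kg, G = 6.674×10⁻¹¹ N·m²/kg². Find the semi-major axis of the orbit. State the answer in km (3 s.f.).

a ≈ 2.49×10⁸ km

μ = GM = 6.674×10⁻¹¹ × 1.988×10³⁰ = 1.327×10²⁰ m³/s².
r = 3.143×10¹¹ m.
Specific orbital energy ε = v²/2 − μ/r = (17630)²/2 − 1.327×10²⁰/3.143×10¹¹ = -2.667×10⁸ J/kg.
Since ε = −μ/(2a), a = −μ/(2ε) = 2.487×10¹¹ m = 2.4871×10⁸ km.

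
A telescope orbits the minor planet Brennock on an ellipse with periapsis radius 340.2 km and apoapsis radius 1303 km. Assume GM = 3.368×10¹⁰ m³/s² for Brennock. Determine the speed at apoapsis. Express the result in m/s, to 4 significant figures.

v ≈ 103.5 m/s

Semi-major axis a = (r_p + r_a)/2 = 821.60 km = 8.216×10⁵ m.
Vis-viva: v² = μ(2/r − 1/a) = 3.368×10¹⁰ × (1.535×10⁻⁶ − 1.217×10⁻⁶) = 1.070×10⁴ m²/s².
v = 103.5 m/s.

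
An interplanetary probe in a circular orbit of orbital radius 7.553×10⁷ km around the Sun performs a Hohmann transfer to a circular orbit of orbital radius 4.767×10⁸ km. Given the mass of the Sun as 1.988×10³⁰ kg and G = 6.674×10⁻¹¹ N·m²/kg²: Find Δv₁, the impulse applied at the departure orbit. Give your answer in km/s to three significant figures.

μ = GM = 6.674×10⁻¹¹ × 1.988×10³⁰ = 1.327×10²⁰ m³/s².
r₁ = 7.553×10⁷ km = 7.553×10¹⁰ m.
r₂ = 4.767×10⁸ km = 4.767×10¹¹ m.
Transfer ellipse a_t = (r₁ + r₂)/2 = 2.761×10¹¹ m.
At r₁: circular v_c1 = √(μ/r₁) = 41910 m/s; transfer-perihelion v_p = √[μ(2/r₁ − 1/a_t)] = 55070 m/s.
Δv₁ = v_p − v_c1 = 13160 m/s.
= 13.16 km/s.

Δv ≈ 13.2 km/s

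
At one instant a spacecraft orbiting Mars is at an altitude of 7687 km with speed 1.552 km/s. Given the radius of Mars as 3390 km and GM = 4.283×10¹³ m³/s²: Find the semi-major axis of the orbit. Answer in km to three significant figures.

r = 3390 + 7687 = 11077 km = 1.108×10⁷ m.
Vis-viva rearranged: 1/a = 2/r − v²/μ = 1.806×10⁻⁷ − 5.624×10⁻⁸ = 1.243×10⁻⁷ m⁻¹.
a = 8.044×10⁶ m = 8044.0 km.

a ≈ 8040 km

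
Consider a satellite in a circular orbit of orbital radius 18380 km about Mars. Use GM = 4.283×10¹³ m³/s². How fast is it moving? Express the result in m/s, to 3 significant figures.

r = 18380 km = 1.838×10⁷ m.
For a circular orbit v = √(μ/r) = √(4.283×10¹³ / 1.838×10⁷) = √(2.330×10⁶) = 1527 m/s.

v ≈ 1530 m/s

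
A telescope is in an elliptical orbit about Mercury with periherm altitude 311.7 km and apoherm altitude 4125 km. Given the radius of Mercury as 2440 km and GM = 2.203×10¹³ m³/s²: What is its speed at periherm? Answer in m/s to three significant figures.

v ≈ 3360 m/s

r_p = 2440 + 311.7 = 2751.7 km = 2.7517×10⁶ m.
r_a = 2440 + 4125 = 6565.0 km = 6.5650×10⁶ m.
Semi-major axis a = (r_p + r_a)/2 = 4658.4 km = 4.658×10⁶ m.
Vis-viva: v² = μ(2/r − 1/a) = 2.203×10¹³ × (7.268×10⁻⁷ − 2.147×10⁻⁷) = 1.128×10⁷ m²/s².
v = 3359 m/s.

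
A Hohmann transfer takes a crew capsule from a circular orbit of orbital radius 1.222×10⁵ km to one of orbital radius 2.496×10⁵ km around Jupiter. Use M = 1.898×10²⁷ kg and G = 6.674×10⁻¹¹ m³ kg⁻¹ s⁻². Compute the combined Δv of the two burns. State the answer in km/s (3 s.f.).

Δv_total ≈ 9.37 km/s

μ = GM = 6.674×10⁻¹¹ × 1.898×10²⁷ = 1.267×10¹⁷ m³/s².
r₁ = 1.222×10⁵ km = 1.222×10⁸ m.
r₂ = 2.496×10⁵ km = 2.496×10⁸ m.
Transfer ellipse a_t = (r₁ + r₂)/2 = 1.859×10⁸ m.
At r₁: circular v_c1 = √(μ/r₁) = 32200 m/s; transfer-perijove v_p = √[μ(2/r₁ − 1/a_t)] = 37310 m/s.
Δv₁ = v_p − v_c1 = 5111 m/s.
At r₂: circular v_c2 = √(μ/r₂) = 22530 m/s; transfer-apojove v_a = √[μ(2/r₂ − 1/a_t)] = 18260 m/s.
Δv₂ = v_c2 − v_a = 4263 m/s.
Total Δv = Δv₁ + Δv₂ = 9374 m/s = 9.374 km/s.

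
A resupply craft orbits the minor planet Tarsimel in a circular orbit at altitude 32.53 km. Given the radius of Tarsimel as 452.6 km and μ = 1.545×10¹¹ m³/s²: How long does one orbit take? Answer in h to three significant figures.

T ≈ 1.50 h

r = 452.6 + 32.53 = 485.13 km = 4.8513×10⁵ m.
Kepler's third law: T = 2π√(r³/μ) = 2π√((4.851×10⁵)³ / 1.545×10¹¹).
r³/μ = 7.390×10⁵ s², so T = 2π × 8.597×10² = 5.401×10³ s.
Converting: 5.401×10³ s ÷ 3600 = 1.500 h.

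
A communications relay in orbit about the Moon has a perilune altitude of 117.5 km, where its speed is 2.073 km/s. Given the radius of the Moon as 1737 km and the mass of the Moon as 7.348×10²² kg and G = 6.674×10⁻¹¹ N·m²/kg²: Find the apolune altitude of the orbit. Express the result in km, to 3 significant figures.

apolune altitude ≈ 6300 km

μ = GM = 6.674×10⁻¹¹ × 7.348×10²² = 4.904×10¹² m³/s².
r_p = 1737 + 117.5 = 1854.5 km = 1.854×10⁶ m.
Specific energy ε = v²/2 − μ/r = -4.957×10⁵ J/kg, so a = −μ/(2ε) = 4.946×10⁶ m.
The apsides satisfy r_p + r_a = 2a, so the apolune radius is 2a − r_p = 8.038×10⁶ m = 8037.8 km.
Apolune altitude = 8037.8 − 1737 = 6300.8 km.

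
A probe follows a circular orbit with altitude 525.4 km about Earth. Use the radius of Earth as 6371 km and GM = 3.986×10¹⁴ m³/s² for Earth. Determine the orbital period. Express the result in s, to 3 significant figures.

r = 6371 + 525.4 = 6896.4 km = 6.8964×10⁶ m.
Kepler's third law: T = 2π√(r³/μ) = 2π√((6.896×10⁶)³ / 3.986×10¹⁴).
r³/μ = 8.229×10⁵ s², so T = 2π × 9.071×10² = 5.700×10³ s.

T ≈ 5700 s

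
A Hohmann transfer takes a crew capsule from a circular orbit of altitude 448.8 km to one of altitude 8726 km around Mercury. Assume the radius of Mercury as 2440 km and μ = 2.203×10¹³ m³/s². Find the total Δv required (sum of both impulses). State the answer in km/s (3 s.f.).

r₁ = 2440 + 448.8 = 2888.8 km = 2.8888×10⁶ m.
r₂ = 2440 + 8726 = 11166 km = 1.1166×10⁷ m.
Transfer ellipse a_t = (r₁ + r₂)/2 = 7.027×10⁶ m.
At r₁: circular v_c1 = √(μ/r₁) = 2762 m/s; transfer-periherm v_p = √[μ(2/r₁ − 1/a_t)] = 3481 m/s.
Δv₁ = v_p − v_c1 = 719.4 m/s.
At r₂: circular v_c2 = √(μ/r₂) = 1405 m/s; transfer-apoherm v_a = √[μ(2/r₂ − 1/a_t)] = 900.6 m/s.
Δv₂ = v_c2 − v_a = 504.0 m/s.
Total Δv = Δv₁ + Δv₂ = 1223 m/s = 1.223 km/s.

Δv_total ≈ 1.22 km/s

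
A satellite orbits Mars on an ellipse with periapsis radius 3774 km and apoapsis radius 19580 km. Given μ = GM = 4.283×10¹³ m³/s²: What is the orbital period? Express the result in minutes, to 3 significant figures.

Semi-major axis a = (r_p + r_a)/2 = (3774.0 + 19580)/2 = 11677 km = 1.168×10⁷ m.
By Kepler's third law T = 2π√(a³/μ) = 2π × 6.097×10³ = 3.831×10⁴ s.
= 638.5 minutes.

T ≈ 638 minutes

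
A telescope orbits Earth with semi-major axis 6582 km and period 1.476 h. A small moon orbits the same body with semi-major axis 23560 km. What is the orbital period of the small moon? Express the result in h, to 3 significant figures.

T₂ ≈ 10.0 h

Kepler's third law: T² ∝ a³, so T₂ = T₁ (a₂/a₁)^(3/2).
a₂/a₁ = 3.579, (a₂/a₁)^(3/2) = 6.772.
T₂ = 1.476 × 6.772 = 9.996 h.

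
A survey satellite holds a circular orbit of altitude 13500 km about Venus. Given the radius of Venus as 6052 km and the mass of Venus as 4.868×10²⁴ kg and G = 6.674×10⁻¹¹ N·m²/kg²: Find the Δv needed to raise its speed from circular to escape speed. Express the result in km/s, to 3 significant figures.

μ = GM = 6.674×10⁻¹¹ × 4.868×10²⁴ = 3.249×10¹⁴ m³/s².
r = 6052 + 13500 = 19552 km = 1.9552×10⁷ m.
Circular speed v_c = √(μ/r) = 4076 m/s.
Escape speed v_esc = √(2μ/r) = √2 × v_c = 5765 m/s.
Δv = v_esc − v_c = 1688 m/s = 1.688 km/s.

Δv ≈ 1.69 km/s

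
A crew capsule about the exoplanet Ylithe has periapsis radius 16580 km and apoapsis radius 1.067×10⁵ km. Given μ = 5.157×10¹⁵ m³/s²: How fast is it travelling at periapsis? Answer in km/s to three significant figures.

Semi-major axis a = (r_p + r_a)/2 = 61640 km = 6.164×10⁷ m.
Vis-viva: v² = μ(2/r − 1/a) = 5.157×10¹⁵ × (1.206×10⁻⁷ − 1.622×10⁻⁸) = 5.384×10⁸ m²/s².
v = 23200 m/s = 23.20 km/s.

v ≈ 23.2 km/s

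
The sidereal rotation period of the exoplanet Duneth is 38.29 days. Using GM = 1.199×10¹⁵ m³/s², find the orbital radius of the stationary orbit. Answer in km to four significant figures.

T = 38.29 days = 3.308×10⁶ s.
A synchronous orbit has period T, so by Kepler's third law a = (μT²/4π²)^(1/3).
μT²/4π² = 1.199×10¹⁵ × (3.308×10⁶)² / 39.48 = 3.324×10²⁶ m³.
a = 6.927×10⁸ m = 6.9271×10⁵ km.

r_sync ≈ 6.927×10⁵ km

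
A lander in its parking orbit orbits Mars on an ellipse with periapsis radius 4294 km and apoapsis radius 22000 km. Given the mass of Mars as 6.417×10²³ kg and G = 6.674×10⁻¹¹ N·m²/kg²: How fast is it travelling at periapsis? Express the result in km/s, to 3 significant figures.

v ≈ 4.09 km/s

μ = GM = 6.674×10⁻¹¹ × 6.417×10²³ = 4.283×10¹³ m³/s².
Semi-major axis a = (r_p + r_a)/2 = 13147 km = 1.315×10⁷ m.
Vis-viva: v² = μ(2/r − 1/a) = 4.283×10¹³ × (4.658×10⁻⁷ − 7.606×10⁻⁸) = 1.669×10⁷ m²/s².
v = 4085 m/s = 4.085 km/s.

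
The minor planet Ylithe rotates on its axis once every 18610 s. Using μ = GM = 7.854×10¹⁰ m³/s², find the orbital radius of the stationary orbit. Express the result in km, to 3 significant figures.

A synchronous orbit has period T, so by Kepler's third law a = (μT²/4π²)^(1/3).
μT²/4π² = 7.854×10¹⁰ × (1.861×10⁴)² / 39.48 = 6.890×10¹⁷ m³.
a = 8.832×10⁵ m = 883.23 km.

r_sync ≈ 883 km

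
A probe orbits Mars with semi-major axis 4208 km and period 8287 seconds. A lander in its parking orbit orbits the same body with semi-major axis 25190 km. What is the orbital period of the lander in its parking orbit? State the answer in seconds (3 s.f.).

T₂ ≈ 1.21×10⁵ seconds

Kepler's third law: T² ∝ a³, so T₂ = T₁ (a₂/a₁)^(3/2).
a₂/a₁ = 5.986, (a₂/a₁)^(3/2) = 14.65.
T₂ = 8287 × 14.65 = 1.214×10⁵ seconds.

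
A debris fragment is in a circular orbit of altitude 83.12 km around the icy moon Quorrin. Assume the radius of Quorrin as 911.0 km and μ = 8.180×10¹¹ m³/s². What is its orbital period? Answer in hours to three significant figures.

T ≈ 1.91 hours

r = 911.0 + 83.12 = 994.12 km = 9.9412×10⁵ m.
Kepler's third law: T = 2π√(r³/μ) = 2π√((9.941×10⁵)³ / 8.180×10¹¹).
r³/μ = 1.201×10⁶ s², so T = 2π × 1.096×10³ = 6.886×10³ s.
Converting: 6.886×10³ s ÷ 3600 = 1.913 hours.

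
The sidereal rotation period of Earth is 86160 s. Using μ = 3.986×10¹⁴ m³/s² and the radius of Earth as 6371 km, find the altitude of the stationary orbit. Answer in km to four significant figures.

h_sync ≈ 35790 km

A synchronous orbit has period T, so by Kepler's third law a = (μT²/4π²)^(1/3).
μT²/4π² = 3.986×10¹⁴ × (8.616×10⁴)² / 39.48 = 7.495×10²² m³.
a = 4.216×10⁷ m = 42163 km.
Altitude h = a − R = 42163 − 6371 = 35792 km.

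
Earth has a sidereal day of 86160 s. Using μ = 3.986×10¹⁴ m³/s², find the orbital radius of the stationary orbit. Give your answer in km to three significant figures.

A synchronous orbit has period T, so by Kepler's third law a = (μT²/4π²)^(1/3).
μT²/4π² = 3.986×10¹⁴ × (8.616×10⁴)² / 39.48 = 7.495×10²² m³.
a = 4.216×10⁷ m = 42163 km.

r_sync ≈ 42200 km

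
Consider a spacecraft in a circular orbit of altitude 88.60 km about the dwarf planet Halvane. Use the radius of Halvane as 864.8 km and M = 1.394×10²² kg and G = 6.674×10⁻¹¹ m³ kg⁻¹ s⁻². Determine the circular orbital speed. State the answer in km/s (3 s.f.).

μ = GM = 6.674×10⁻¹¹ × 1.394×10²² = 9.304×10¹¹ m³/s².
r = 864.8 + 88.60 = 953.40 km = 9.5340×10⁵ m.
For a circular orbit v = √(μ/r) = √(9.304×10¹¹ / 9.534×10⁵) = √(9.758×10⁵) = 987.8 m/s.
That is 0.9878 km/s.

v ≈ 0.988 km/s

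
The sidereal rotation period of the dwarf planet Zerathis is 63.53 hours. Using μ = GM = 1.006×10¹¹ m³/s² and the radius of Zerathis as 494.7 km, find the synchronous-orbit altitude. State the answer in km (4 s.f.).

h_sync ≈ 4613 km

T = 63.53 hours = 2.287×10⁵ s.
A synchronous orbit has period T, so by Kepler's third law a = (μT²/4π²)^(1/3).
μT²/4π² = 1.006×10¹¹ × (2.287×10⁵)² / 39.48 = 1.333×10²⁰ m³.
a = 5.108×10⁶ m = 5108.2 km.
Altitude h = a − R = 5108.2 − 494.7 = 4613.5 km.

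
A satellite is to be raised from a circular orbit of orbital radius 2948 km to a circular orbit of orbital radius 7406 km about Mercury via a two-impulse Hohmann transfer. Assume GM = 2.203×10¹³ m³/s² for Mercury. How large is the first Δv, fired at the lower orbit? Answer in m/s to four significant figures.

r₁ = 2948 km = 2.948×10⁶ m.
r₂ = 7406 km = 7.406×10⁶ m.
Transfer ellipse a_t = (r₁ + r₂)/2 = 5.177×10⁶ m.
At r₁: circular v_c1 = √(μ/r₁) = 2734 m/s; transfer-periherm v_p = √[μ(2/r₁ − 1/a_t)] = 3270 m/s.
Δv₁ = v_p − v_c1 = 536.0 m/s.

Δv ≈ 536.0 m/s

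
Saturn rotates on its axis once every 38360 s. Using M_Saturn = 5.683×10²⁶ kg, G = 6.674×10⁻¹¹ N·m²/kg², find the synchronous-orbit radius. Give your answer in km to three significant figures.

μ = GM = 6.674×10⁻¹¹ × 5.683×10²⁶ = 3.793×10¹⁶ m³/s².
A synchronous orbit has period T, so by Kepler's third law a = (μT²/4π²)^(1/3).
μT²/4π² = 3.793×10¹⁶ × (3.836×10⁴)² / 39.48 = 1.414×10²⁴ m³.
a = 1.122×10⁸ m = 1.1223×10⁵ km.

r_sync ≈ 1.12×10⁵ km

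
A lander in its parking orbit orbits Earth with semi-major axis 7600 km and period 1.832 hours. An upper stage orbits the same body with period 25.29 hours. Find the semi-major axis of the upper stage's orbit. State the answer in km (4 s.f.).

a₂ ≈ 43740 km

Kepler's third law: a³ ∝ T², so a₂ = a₁ (T₂/T₁)^(2/3).
T₂/T₁ = 13.80, (T₂/T₁)^(2/3) = 5.755.
a₂ = 7600 × 5.755 = 43740 km.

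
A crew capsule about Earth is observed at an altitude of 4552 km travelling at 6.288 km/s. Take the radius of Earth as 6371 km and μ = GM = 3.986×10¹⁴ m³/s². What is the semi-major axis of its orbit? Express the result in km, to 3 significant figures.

r = 6371 + 4552 = 10923 km = 1.092×10⁷ m.
Specific orbital energy ε = v²/2 − μ/r = (6288)²/2 − 3.986×10¹⁴/1.092×10⁷ = -1.672×10⁷ J/kg.
Since ε = −μ/(2a), a = −μ/(2ε) = 1.192×10⁷ m = 11918 km.

a ≈ 11900 km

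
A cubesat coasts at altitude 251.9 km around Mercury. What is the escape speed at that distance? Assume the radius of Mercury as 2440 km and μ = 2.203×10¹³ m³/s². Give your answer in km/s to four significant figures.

r = 2440 + 251.9 = 2691.9 km = 2.6919×10⁶ m.
Escape speed v_esc = √(2μ/r) = √(2 × 2.203×10¹³ / 2.692×10⁶) = √(1.637×10⁷) = 4046 m/s.
= 4.046 km/s.

v_esc ≈ 4.046 km/s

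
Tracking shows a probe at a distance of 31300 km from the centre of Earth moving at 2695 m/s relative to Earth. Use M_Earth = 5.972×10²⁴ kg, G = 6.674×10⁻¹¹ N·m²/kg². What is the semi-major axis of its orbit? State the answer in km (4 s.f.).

a ≈ 21890 km

μ = GM = 6.674×10⁻¹¹ × 5.972×10²⁴ = 3.986×10¹⁴ m³/s².
r = 3.130×10⁷ m.
Specific orbital energy ε = v²/2 − μ/r = (2695)²/2 − 3.986×10¹⁴/3.130×10⁷ = -9.102×10⁶ J/kg.
Since ε = −μ/(2a), a = −μ/(2ε) = 2.189×10⁷ m = 21894 km.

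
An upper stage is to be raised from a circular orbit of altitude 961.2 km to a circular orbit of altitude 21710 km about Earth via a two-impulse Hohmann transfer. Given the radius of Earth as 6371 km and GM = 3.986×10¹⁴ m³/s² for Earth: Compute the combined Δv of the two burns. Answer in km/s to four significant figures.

Δv_total ≈ 3.255 km/s

r₁ = 6371 + 961.2 = 7332.2 km = 7.3322×10⁶ m.
r₂ = 6371 + 21710 = 28081 km = 2.8081×10⁷ m.
Transfer ellipse a_t = (r₁ + r₂)/2 = 1.771×10⁷ m.
At r₁: circular v_c1 = √(μ/r₁) = 7373 m/s; transfer-perigee v_p = √[μ(2/r₁ − 1/a_t)] = 9285 m/s.
Δv₁ = v_p − v_c1 = 1912 m/s.
At r₂: circular v_c2 = √(μ/r₂) = 3768 m/s; transfer-apogee v_a = √[μ(2/r₂ − 1/a_t)] = 2424 m/s.
Δv₂ = v_c2 − v_a = 1343 m/s.
Total Δv = Δv₁ + Δv₂ = 3255 m/s = 3.255 km/s.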